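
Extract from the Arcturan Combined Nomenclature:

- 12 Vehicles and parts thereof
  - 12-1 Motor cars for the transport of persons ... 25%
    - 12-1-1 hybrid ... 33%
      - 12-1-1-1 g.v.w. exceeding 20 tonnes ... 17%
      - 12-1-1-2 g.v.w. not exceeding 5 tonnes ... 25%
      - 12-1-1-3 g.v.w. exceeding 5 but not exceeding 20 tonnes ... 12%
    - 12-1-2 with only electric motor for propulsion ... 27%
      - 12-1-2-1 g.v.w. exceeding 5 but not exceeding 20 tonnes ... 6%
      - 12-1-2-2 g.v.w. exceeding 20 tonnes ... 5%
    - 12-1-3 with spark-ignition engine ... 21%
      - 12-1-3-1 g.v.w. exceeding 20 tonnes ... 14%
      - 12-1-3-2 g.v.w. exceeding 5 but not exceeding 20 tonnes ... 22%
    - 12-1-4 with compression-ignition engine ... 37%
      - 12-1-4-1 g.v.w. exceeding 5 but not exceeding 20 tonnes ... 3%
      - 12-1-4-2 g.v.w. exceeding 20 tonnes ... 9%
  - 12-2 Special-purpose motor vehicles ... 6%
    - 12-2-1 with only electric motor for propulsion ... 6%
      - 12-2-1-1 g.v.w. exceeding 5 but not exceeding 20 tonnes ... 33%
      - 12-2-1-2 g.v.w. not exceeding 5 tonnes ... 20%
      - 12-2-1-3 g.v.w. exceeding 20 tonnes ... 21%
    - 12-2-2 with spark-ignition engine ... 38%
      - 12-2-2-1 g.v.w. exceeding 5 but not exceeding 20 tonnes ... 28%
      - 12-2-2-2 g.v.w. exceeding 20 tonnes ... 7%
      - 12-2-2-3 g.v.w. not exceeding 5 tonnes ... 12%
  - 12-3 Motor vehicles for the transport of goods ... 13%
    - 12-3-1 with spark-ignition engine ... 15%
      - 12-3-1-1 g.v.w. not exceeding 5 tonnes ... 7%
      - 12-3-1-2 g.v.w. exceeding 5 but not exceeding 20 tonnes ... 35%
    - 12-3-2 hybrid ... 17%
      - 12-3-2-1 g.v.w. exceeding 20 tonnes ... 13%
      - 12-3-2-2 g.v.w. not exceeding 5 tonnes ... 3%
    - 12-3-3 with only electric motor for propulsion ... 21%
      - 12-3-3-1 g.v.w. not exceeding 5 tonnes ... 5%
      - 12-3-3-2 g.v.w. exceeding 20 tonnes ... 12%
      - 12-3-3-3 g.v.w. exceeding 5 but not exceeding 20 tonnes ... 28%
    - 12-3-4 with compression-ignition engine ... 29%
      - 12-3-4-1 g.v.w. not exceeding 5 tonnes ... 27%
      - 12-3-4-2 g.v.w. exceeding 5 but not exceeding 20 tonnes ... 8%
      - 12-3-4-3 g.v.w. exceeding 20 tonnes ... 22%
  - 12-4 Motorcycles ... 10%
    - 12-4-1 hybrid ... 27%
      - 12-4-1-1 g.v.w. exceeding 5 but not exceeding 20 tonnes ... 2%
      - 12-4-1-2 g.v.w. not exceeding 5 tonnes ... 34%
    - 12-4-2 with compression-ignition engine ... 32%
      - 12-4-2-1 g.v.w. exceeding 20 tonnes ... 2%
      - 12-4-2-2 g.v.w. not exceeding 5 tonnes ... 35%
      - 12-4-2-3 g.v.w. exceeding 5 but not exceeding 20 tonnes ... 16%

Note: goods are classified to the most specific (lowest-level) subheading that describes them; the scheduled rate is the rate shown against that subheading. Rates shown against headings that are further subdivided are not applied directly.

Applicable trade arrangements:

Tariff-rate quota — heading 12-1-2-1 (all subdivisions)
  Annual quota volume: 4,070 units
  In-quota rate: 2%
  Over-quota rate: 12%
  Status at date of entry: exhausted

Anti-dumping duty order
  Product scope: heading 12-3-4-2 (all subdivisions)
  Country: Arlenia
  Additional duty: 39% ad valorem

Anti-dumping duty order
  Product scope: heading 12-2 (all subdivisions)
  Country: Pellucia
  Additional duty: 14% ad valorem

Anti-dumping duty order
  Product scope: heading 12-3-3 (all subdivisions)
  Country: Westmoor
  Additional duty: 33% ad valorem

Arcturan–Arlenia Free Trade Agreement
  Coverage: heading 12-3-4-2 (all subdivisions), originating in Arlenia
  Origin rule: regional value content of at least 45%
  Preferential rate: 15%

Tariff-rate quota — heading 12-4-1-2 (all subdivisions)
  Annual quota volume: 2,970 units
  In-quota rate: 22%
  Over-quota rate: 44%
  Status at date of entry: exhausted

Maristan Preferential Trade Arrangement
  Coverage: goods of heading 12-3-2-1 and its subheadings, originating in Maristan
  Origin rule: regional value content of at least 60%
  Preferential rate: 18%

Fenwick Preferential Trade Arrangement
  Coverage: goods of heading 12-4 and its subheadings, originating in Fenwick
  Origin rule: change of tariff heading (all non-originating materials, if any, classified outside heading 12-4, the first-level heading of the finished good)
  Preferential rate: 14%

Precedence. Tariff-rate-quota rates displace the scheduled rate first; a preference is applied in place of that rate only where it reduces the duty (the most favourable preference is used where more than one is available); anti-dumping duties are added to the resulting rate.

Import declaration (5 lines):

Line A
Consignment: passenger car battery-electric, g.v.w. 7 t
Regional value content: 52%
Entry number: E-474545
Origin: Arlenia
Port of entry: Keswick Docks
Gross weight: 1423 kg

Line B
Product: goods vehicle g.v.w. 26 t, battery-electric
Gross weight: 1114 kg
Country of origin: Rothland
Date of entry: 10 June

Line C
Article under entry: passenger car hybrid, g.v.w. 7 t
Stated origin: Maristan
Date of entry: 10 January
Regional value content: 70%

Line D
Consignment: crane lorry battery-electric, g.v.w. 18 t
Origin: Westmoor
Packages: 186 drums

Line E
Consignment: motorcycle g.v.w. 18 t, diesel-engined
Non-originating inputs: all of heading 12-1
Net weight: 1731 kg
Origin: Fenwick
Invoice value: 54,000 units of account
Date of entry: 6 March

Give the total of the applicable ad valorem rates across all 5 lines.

83%

Line A: passenger car → 12-1; battery-electric → 12-1-2; g.v.w. 7 t → 12-1-2-1. Scheduled 6%. quota on 12-1-2-1 exhausted → over-quota 12%; Arlenia agreement on 12-3-4-2: 12-1-2-1 not covered. → 12%.
Line B: goods vehicle → 12-3; battery-electric → 12-3-3; g.v.w. 26 t → 12-3-3-2. Scheduled 12%. No special measure applies. → 12%.
Line C: passenger car → 12-1; hybrid → 12-1-1; g.v.w. 7 t → 12-1-1-3. Scheduled 12%. Maristan agreement on 12-3-2-1: 12-1-1-3 not covered. → 12%.
Line D: crane lorry → 12-2; battery-electric → 12-2-1; g.v.w. 18 t → 12-2-1-1. Scheduled 33%. No special measure applies. → 33%.
Line E: motorcycle → 12-4; diesel-engined → 12-4-2; g.v.w. 18 t → 12-4-2-3. Scheduled 16%. Fenwick agreement on 12-4: CTH met → 14% available; preferential 14%. → 14%.
Sum: 12% + 12% + 12% + 33% + 14% = 83%.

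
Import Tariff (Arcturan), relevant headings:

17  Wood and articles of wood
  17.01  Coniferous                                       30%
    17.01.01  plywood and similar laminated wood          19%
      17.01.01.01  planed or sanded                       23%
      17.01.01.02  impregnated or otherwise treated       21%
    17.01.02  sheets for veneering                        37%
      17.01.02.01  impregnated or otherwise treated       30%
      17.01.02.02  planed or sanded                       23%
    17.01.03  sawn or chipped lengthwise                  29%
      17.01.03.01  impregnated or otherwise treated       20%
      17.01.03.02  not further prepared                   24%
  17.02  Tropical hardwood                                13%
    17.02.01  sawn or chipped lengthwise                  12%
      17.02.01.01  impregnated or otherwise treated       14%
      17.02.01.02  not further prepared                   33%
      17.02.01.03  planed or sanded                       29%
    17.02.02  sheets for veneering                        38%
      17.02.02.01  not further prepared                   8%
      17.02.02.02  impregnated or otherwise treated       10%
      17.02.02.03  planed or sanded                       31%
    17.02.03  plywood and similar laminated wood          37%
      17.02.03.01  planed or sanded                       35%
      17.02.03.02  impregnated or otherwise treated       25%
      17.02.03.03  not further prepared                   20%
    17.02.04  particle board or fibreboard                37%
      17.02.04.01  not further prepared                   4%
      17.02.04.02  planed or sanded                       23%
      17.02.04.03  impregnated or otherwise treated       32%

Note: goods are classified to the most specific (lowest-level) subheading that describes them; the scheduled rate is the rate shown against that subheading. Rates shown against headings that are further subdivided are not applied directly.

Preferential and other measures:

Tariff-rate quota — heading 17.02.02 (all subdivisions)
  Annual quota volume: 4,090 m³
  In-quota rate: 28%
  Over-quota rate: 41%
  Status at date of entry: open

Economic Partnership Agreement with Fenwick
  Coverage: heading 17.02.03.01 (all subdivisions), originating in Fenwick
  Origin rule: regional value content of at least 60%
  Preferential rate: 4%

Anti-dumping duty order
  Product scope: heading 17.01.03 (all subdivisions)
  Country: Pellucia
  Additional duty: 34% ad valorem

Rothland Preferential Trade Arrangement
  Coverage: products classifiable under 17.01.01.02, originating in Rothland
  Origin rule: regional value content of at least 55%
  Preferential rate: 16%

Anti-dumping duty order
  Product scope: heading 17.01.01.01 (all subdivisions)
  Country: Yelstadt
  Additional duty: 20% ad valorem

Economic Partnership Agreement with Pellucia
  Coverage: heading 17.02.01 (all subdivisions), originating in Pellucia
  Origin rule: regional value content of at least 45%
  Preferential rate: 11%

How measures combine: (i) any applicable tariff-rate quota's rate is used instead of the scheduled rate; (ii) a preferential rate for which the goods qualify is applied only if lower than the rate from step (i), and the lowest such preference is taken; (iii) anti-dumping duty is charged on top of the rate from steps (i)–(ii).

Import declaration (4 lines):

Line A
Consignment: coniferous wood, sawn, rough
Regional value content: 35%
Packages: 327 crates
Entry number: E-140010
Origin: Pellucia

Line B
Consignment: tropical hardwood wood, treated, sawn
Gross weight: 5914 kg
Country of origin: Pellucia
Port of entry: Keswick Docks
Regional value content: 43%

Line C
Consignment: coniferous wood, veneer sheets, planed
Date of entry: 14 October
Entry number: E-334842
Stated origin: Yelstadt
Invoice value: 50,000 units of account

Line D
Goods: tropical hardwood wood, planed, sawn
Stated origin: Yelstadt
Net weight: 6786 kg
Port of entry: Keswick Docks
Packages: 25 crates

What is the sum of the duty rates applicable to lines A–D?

Line A: coniferous → 17.01; sawn → 17.01.03; rough → 17.01.03.02. Scheduled 24%. Pellucia agreement on 17.02.01: 17.01.03.02 not covered; anti-dumping (Pellucia, 17.01.03): +34%; total 24% + 34% = 58%. → 58%.
Line B: tropical hardwood → 17.02; sawn → 17.02.01; treated → 17.02.01.01. Scheduled 14%. Pellucia agreement on 17.02.01: RVC < 45%. → 14%.
Line C: coniferous → 17.01; veneer sheets → 17.01.02; planed → 17.01.02.02. Scheduled 23%. No special measure applies. → 23%.
Line D: tropical hardwood → 17.02; sawn → 17.02.01; planed → 17.02.01.03. Scheduled 29%. No special measure applies. → 29%.
Sum: 58% + 14% + 23% + 29% = 124%.

124%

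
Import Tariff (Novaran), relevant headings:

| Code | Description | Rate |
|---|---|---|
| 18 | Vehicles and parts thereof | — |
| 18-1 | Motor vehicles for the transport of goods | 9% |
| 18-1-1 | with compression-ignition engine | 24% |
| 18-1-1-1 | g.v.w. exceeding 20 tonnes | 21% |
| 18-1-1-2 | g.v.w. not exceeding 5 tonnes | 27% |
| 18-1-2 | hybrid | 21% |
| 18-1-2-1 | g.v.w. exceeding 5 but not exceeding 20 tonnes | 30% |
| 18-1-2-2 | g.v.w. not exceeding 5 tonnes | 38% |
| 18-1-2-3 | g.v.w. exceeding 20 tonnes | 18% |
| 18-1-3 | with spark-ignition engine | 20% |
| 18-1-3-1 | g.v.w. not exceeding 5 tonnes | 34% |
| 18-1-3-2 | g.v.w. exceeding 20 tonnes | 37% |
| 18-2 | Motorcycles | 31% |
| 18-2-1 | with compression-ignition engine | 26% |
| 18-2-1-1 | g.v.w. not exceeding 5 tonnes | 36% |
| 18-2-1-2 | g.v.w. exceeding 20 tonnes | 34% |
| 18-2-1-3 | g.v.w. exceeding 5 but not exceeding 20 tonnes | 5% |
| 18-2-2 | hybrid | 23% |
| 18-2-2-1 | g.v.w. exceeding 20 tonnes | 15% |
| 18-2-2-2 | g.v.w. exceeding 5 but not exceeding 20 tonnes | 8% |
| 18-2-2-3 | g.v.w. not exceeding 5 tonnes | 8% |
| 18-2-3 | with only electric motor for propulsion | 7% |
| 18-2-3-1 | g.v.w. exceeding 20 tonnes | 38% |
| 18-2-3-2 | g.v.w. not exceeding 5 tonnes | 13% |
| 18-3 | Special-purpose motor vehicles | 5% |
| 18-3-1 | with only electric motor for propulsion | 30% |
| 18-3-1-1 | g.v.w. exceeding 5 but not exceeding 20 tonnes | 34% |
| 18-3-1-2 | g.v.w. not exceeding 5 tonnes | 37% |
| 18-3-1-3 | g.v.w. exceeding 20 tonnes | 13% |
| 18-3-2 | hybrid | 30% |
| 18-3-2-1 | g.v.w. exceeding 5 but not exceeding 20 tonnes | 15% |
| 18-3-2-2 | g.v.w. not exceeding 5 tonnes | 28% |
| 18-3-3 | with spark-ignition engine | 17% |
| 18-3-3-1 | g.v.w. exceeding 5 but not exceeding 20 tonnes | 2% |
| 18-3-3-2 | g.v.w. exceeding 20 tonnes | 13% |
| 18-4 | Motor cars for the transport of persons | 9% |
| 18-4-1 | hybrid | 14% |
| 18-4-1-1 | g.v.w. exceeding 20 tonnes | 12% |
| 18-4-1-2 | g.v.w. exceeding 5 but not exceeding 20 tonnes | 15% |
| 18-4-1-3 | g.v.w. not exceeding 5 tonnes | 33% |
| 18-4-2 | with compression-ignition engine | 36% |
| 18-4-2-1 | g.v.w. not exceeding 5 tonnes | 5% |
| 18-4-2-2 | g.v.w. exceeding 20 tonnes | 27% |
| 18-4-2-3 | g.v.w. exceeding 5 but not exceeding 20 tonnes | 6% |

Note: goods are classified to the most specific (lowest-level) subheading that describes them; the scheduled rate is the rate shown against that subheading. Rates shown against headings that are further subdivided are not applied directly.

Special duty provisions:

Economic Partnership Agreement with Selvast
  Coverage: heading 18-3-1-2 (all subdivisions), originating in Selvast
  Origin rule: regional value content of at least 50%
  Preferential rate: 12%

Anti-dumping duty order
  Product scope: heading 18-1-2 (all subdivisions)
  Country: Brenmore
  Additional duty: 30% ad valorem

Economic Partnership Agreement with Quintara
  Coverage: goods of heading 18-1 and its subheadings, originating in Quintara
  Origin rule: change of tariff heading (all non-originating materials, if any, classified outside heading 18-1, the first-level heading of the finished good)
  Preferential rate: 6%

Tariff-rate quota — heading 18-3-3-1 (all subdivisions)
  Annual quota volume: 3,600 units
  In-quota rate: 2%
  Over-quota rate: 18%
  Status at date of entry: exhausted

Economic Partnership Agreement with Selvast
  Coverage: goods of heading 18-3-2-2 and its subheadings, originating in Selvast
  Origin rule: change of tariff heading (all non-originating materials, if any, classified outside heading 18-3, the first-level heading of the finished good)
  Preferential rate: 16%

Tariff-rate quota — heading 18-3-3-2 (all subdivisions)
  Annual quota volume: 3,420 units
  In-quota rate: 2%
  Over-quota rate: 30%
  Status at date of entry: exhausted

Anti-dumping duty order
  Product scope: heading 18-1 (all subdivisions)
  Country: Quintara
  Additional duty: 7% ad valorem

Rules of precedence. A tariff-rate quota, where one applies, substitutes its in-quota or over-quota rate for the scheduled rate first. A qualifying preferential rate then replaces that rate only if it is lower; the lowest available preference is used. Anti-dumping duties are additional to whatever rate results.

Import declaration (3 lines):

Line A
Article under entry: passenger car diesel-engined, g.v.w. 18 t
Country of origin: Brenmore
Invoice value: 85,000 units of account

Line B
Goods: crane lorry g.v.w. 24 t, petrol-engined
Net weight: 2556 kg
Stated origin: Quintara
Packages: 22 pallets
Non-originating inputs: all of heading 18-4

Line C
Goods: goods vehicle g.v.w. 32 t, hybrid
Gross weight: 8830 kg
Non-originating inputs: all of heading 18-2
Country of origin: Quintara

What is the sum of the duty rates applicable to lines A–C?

Line A: passenger car → 18-4; diesel-engined → 18-4-2; g.v.w. 18 t → 18-4-2-3. Scheduled 6%. No special measure applies. → 6%.
Line B: crane lorry → 18-3; petrol-engined → 18-3-3; g.v.w. 24 t → 18-3-3-2. Scheduled 13%. quota on 18-3-3-2 exhausted → over-quota 30%; Quintara agreement on 18-1: 18-3-3-2 not covered. → 30%.
Line C: goods vehicle → 18-1; hybrid → 18-1-2; g.v.w. 32 t → 18-1-2-3. Scheduled 18%. Quintara agreement on 18-1: CTH met → 6% available; preferential 6%; anti-dumping (Quintara, 18-1): +7%; total 6% + 7% = 13%. → 13%.
Sum: 6% + 30% + 13% = 49%.

49%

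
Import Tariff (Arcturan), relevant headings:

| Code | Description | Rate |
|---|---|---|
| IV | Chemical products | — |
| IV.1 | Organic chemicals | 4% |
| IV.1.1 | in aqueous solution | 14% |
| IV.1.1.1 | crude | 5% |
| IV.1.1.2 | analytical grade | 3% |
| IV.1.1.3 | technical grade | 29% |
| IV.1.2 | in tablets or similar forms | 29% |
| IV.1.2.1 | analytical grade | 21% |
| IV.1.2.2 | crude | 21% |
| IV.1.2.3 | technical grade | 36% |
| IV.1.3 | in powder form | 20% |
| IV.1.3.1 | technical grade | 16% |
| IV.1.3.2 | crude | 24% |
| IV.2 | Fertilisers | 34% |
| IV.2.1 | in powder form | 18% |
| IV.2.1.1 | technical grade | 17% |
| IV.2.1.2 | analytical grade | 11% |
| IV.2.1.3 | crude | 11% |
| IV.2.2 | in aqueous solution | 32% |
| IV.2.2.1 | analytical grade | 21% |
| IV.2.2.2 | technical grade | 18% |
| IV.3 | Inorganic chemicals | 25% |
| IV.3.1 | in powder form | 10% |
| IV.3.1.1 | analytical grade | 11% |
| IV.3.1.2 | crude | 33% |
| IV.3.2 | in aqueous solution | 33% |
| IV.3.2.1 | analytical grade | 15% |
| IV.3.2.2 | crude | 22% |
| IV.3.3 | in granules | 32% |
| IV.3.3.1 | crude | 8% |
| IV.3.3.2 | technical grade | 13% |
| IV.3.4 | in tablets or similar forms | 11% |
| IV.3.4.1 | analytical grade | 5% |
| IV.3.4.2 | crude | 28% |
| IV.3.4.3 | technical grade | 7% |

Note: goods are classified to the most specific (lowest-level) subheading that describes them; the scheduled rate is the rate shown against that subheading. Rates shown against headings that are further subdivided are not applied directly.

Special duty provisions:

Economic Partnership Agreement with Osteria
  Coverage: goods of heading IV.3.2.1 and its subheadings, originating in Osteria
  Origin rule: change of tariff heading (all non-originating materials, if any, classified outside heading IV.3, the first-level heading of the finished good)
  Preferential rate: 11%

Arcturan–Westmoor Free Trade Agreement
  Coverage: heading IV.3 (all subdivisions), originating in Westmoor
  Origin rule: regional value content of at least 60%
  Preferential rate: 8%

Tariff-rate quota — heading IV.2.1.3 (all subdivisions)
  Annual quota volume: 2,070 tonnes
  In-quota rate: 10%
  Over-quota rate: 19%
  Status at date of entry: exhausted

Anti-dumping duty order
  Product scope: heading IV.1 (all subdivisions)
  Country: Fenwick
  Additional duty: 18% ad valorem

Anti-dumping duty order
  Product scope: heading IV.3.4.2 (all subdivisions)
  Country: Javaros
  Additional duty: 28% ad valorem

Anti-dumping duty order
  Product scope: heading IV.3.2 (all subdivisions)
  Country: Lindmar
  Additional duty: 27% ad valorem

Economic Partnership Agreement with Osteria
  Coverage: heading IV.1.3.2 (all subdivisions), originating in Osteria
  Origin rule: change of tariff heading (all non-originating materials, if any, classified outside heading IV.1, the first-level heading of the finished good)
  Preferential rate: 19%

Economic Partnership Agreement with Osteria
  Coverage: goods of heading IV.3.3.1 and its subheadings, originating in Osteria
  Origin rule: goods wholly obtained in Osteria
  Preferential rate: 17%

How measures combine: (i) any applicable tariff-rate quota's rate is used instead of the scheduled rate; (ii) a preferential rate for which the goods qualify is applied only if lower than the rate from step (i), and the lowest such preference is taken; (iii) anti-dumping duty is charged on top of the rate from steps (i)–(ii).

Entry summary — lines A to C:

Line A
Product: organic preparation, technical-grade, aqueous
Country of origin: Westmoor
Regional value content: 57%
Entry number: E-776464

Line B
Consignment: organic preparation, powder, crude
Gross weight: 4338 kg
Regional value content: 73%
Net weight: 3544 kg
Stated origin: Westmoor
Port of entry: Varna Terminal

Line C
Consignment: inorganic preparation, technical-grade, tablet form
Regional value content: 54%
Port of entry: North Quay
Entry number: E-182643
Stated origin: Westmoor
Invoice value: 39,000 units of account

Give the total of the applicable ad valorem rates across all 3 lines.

60%

Line A: organic → IV.1; aqueous → IV.1.1; technical-grade → IV.1.1.3. Scheduled 29%. Westmoor agreement on IV.3: IV.1.1.3 not covered. → 29%.
Line B: organic → IV.1; powder → IV.1.3; crude → IV.1.3.2. Scheduled 24%. Westmoor agreement on IV.3: IV.1.3.2 not covered. → 24%.
Line C: inorganic → IV.3; tablet form → IV.3.4; technical-grade → IV.3.4.3. Scheduled 7%. Westmoor agreement on IV.3: RVC < 60%. → 7%.
Sum: 29% + 24% + 7% = 60%.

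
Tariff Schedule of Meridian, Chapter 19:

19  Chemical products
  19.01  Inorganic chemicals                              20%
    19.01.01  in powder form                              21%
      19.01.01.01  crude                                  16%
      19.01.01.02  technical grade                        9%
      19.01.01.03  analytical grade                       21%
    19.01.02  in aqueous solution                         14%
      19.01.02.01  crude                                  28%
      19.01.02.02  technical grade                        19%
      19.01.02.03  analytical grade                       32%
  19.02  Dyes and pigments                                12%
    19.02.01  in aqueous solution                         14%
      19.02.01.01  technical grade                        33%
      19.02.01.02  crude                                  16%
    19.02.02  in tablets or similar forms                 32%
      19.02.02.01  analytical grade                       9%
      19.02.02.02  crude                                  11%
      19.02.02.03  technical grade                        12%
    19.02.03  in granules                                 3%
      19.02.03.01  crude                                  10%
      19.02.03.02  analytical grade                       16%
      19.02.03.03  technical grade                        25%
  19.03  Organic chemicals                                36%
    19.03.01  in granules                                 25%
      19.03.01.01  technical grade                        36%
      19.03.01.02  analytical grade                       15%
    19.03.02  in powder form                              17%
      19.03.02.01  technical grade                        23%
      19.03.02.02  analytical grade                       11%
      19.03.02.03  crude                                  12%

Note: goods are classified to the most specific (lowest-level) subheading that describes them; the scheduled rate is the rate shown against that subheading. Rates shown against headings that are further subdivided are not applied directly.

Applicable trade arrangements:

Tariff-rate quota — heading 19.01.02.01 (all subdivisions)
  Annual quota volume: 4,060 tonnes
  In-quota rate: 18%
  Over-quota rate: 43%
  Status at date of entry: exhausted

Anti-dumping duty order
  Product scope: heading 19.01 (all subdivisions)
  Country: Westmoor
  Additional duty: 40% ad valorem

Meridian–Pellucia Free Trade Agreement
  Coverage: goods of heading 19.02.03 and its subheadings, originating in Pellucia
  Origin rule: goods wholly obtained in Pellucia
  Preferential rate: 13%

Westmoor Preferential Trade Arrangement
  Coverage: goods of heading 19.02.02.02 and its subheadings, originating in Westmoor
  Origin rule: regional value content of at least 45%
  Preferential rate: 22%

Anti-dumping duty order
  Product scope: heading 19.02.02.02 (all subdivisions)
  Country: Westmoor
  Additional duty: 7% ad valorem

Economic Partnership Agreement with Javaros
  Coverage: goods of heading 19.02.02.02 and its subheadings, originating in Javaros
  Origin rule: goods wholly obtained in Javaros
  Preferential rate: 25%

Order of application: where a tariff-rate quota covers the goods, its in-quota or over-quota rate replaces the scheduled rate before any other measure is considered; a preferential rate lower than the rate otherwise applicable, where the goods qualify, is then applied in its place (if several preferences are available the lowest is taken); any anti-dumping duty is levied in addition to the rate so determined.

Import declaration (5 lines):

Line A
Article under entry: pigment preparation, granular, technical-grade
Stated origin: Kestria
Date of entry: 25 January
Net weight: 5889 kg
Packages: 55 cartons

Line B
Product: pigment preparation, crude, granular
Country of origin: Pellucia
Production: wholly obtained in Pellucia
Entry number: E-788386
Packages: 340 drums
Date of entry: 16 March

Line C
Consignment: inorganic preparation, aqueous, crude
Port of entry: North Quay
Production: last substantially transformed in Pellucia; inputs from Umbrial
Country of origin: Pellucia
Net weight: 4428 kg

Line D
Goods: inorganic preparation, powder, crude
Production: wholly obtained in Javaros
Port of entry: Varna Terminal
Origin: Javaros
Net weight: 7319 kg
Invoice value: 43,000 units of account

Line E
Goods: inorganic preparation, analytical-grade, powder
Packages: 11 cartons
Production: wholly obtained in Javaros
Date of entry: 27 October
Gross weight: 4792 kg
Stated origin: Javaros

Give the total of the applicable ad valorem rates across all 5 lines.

115%

Line A: pigment → 19.02; granular → 19.02.03; technical-grade → 19.02.03.03. Scheduled 25%. No special measure applies. → 25%.
Line B: pigment → 19.02; granular → 19.02.03; crude → 19.02.03.01. Scheduled 10%. Pellucia agreement on 19.02.03: wholly obtained → 13% available; preference 13% not lower than 10% → no reduction. → 10%.
Line C: inorganic → 19.01; aqueous → 19.01.02; crude → 19.01.02.01. Scheduled 28%. quota on 19.01.02.01 exhausted → over-quota 43%; Pellucia agreement on 19.02.03: 19.01.02.01 not covered. → 43%.
Line D: inorganic → 19.01; powder → 19.01.01; crude → 19.01.01.01. Scheduled 16%. Javaros agreement on 19.02.02.02: 19.01.01.01 not covered. → 16%.
Line E: inorganic → 19.01; powder → 19.01.01; analytical-grade → 19.01.01.03. Scheduled 21%. Javaros agreement on 19.02.02.02: 19.01.01.03 not covered. → 21%.
Sum: 25% + 10% + 43% + 16% + 21% = 115%.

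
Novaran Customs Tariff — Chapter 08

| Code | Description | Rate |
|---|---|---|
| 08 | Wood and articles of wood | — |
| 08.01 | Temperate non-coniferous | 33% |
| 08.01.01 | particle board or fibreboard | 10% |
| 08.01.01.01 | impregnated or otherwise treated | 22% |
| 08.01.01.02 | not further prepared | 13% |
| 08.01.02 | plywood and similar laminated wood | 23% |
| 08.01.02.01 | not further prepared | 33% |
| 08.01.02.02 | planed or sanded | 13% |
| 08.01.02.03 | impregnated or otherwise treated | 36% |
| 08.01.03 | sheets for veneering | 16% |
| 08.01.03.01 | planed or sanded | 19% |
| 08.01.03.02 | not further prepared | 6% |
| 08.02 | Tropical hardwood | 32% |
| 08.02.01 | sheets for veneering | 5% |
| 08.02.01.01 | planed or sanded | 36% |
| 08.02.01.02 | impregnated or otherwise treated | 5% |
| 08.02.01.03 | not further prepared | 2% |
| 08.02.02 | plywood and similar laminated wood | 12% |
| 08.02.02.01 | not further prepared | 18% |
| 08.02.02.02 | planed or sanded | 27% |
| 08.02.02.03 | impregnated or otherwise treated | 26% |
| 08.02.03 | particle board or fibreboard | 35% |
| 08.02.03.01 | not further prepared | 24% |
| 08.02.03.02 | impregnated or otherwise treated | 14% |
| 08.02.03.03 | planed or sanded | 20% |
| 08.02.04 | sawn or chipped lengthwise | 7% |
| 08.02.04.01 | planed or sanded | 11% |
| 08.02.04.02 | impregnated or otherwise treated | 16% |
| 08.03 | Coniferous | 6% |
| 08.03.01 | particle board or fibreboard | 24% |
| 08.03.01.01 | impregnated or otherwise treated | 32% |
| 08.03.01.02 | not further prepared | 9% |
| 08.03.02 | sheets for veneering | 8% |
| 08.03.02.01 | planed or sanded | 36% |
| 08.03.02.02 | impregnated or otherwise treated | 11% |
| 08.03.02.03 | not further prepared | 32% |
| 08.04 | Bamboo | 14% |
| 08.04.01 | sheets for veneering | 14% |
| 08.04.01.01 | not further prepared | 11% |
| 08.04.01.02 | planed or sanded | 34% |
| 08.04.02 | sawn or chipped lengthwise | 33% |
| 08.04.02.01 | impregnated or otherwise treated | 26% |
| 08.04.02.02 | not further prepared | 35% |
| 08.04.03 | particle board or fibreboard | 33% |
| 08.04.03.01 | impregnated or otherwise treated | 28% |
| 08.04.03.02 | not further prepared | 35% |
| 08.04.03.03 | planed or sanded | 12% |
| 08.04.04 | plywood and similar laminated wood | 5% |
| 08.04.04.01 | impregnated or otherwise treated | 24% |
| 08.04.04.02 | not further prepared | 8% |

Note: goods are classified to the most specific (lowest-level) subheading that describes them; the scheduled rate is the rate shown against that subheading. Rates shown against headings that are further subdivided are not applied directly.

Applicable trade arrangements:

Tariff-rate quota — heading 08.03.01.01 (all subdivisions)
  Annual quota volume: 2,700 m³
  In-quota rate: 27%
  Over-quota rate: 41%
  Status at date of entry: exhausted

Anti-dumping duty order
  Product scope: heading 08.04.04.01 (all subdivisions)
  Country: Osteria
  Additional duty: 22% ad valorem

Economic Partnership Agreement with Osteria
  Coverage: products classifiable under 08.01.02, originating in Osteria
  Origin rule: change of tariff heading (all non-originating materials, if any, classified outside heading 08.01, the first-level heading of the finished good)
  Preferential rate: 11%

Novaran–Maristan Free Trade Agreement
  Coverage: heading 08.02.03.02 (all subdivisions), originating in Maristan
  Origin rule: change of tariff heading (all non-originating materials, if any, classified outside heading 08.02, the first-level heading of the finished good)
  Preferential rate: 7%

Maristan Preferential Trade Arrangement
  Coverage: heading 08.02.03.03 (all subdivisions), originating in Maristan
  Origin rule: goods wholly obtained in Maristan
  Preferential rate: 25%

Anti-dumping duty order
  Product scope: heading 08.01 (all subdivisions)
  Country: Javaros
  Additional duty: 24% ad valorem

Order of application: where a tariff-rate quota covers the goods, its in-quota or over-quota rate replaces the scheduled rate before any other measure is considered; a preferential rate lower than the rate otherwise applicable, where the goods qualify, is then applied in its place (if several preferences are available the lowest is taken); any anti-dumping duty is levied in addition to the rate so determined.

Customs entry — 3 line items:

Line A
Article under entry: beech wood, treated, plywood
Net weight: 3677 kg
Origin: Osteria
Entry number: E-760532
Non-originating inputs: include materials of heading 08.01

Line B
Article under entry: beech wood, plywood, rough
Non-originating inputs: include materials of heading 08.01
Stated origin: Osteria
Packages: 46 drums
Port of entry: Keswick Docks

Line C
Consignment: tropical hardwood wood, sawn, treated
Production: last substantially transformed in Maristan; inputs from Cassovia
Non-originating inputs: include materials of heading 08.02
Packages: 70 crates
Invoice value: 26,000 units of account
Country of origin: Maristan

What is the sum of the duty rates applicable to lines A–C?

85%

Line A: beech → 08.01; plywood → 08.01.02; treated → 08.01.02.03. Scheduled 36%. Osteria agreement on 08.01.02: CTH not met. → 36%.
Line B: beech → 08.01; plywood → 08.01.02; rough → 08.01.02.01. Scheduled 33%. Osteria agreement on 08.01.02: CTH not met. → 33%.
Line C: tropical hardwood → 08.02; sawn → 08.02.04; treated → 08.02.04.02. Scheduled 16%. Maristan agreement on 08.02.03.02: 08.02.04.02 not covered; Maristan agreement on 08.02.03.03: 08.02.04.02 not covered. → 16%.
Sum: 36% + 33% + 16% = 85%.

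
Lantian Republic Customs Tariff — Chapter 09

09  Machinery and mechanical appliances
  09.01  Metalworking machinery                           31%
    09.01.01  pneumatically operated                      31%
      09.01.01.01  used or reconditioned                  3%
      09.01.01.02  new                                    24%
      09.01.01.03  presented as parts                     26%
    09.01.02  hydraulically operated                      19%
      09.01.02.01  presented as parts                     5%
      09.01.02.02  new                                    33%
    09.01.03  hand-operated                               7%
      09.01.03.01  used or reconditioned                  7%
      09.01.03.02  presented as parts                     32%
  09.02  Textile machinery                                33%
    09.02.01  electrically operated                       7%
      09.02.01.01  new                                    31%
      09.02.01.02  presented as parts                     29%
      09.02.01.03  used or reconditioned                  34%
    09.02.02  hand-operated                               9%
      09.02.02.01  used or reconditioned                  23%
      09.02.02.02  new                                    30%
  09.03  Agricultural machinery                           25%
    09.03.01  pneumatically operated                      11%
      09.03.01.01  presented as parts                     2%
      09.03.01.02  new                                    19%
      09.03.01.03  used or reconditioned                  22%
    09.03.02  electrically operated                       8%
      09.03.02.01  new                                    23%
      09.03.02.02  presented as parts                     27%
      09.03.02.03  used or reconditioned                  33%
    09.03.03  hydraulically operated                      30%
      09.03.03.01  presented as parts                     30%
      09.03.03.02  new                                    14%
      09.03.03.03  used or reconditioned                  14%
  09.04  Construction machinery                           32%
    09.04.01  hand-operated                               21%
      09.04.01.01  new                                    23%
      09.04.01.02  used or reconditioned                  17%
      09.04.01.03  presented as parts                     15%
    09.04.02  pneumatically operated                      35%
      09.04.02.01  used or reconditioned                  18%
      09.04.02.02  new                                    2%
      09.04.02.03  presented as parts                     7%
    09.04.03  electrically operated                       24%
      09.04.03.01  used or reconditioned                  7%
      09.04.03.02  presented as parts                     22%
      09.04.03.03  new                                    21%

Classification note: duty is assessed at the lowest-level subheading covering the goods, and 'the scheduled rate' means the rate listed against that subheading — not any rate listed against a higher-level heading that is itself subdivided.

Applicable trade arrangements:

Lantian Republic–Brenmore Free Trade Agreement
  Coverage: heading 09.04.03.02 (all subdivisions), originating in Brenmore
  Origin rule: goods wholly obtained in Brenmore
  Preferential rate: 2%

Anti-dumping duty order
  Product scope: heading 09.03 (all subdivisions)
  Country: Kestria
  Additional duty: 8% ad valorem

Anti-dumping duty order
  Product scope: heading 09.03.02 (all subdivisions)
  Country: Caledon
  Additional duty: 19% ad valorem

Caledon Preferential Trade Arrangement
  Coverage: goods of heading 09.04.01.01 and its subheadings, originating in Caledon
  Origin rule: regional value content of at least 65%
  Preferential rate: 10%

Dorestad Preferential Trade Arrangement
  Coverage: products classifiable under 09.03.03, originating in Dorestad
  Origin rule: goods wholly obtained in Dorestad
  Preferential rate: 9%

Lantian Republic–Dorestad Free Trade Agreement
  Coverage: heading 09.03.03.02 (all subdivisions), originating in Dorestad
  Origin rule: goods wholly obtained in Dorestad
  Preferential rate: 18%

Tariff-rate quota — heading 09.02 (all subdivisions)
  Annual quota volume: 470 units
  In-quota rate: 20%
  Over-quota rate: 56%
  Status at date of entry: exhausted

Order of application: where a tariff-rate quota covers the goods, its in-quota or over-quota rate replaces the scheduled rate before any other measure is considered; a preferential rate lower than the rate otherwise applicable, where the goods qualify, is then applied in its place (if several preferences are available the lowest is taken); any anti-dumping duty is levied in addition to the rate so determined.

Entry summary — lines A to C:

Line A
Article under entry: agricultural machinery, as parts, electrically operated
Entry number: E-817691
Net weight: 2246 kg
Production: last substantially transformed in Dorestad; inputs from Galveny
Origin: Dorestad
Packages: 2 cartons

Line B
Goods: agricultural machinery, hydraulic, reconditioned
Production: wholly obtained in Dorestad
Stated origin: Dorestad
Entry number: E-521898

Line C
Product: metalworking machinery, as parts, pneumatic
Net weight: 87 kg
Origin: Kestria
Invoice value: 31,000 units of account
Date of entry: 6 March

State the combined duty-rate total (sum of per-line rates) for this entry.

Line A: agricultural → 09.03; electrically operated → 09.03.02; as parts → 09.03.02.02. Scheduled 27%. Dorestad agreement on 09.03.03: 09.03.02.02 not covered; Dorestad agreement on 09.03.03.02: 09.03.02.02 not covered. → 27%.
Line B: agricultural → 09.03; hydraulic → 09.03.03; reconditioned → 09.03.03.03. Scheduled 14%. Dorestad agreement on 09.03.03: wholly obtained → 9% available; Dorestad agreement on 09.03.03.02: 09.03.03.03 not covered; preferential 9%. → 9%.
Line C: metalworking → 09.01; pneumatic → 09.01.01; as parts → 09.01.01.03. Scheduled 26%. No special measure applies. → 26%.
Sum: 27% + 9% + 26% = 62%.

62%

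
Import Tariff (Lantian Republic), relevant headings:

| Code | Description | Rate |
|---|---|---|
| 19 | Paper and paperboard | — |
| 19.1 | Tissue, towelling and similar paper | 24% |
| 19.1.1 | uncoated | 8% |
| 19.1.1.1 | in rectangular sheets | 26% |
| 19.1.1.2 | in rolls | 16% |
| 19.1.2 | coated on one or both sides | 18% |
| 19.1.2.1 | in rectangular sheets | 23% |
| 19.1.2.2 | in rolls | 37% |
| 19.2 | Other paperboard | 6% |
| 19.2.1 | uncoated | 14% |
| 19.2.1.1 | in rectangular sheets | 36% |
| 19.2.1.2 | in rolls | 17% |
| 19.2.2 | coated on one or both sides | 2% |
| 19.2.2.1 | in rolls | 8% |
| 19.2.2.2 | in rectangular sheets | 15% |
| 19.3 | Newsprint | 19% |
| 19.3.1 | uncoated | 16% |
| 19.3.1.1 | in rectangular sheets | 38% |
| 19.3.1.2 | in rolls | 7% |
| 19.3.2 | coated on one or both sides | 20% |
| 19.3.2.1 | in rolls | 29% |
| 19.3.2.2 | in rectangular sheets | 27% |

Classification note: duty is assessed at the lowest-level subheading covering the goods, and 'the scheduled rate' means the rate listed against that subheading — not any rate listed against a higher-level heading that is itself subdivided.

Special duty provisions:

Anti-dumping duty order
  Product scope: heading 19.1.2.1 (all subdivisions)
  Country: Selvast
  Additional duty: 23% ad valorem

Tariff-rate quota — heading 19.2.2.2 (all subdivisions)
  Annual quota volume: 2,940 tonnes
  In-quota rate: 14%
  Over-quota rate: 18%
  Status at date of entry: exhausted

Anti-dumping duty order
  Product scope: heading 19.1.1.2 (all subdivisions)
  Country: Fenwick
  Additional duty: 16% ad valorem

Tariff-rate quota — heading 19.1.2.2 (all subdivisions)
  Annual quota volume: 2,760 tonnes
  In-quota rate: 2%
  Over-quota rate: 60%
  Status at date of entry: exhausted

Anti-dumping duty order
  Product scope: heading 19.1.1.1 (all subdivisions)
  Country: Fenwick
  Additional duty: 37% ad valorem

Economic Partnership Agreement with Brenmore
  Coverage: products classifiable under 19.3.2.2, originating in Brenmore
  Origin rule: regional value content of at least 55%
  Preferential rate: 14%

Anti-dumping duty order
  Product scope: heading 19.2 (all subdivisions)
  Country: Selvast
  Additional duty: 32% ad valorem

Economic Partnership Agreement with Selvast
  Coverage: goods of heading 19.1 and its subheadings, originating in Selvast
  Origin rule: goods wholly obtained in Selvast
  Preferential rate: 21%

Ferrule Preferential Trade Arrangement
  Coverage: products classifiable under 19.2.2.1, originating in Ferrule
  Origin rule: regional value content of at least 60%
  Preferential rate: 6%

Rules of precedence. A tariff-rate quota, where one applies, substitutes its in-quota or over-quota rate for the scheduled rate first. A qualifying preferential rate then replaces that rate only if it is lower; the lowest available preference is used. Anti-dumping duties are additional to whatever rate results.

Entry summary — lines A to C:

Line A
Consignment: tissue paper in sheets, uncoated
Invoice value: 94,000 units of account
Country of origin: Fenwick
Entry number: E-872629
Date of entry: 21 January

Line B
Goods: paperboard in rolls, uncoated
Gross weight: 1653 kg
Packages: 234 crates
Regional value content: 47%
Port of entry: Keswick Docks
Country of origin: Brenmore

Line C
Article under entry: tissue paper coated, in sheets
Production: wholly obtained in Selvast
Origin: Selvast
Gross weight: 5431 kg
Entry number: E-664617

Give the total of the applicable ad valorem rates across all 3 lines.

124%

Line A: tissue paper → 19.1; uncoated → 19.1.1; in sheets → 19.1.1.1. Scheduled 26%. anti-dumping (Fenwick, 19.1.1.1): +37%; total 26% + 37% = 63%. → 63%.
Line B: paperboard → 19.2; uncoated → 19.2.1; in rolls → 19.2.1.2. Scheduled 17%. Brenmore agreement on 19.3.2.2: 19.2.1.2 not covered. → 17%.
Line C: tissue paper → 19.1; coated → 19.1.2; in sheets → 19.1.2.1. Scheduled 23%. Selvast agreement on 19.1: wholly obtained → 21% available; preferential 21%; anti-dumping (Selvast, 19.1.2.1): +23%; total 21% + 23% = 44%. → 44%.
Sum: 63% + 17% + 44% = 124%.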